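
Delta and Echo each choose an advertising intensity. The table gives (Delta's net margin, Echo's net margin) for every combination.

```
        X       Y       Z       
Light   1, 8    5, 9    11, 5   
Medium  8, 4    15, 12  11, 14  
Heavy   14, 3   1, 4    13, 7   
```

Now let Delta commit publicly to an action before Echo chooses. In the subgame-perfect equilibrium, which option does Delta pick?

Heavy

Solve by backward induction (Delta leads).
- Light → Echo plays Y (best of 8, 9, 5); Delta gets 5.
- Medium → Echo plays Z (best of 4, 12, 14); Delta gets 11.
- Heavy → Echo plays Z (best of 3, 4, 7); Delta gets 13.
Delta's induced payoffs are 5, 11, 13, so Delta commits to Heavy. Subgame-perfect outcome: (Heavy, Z) with payoffs (13, 7).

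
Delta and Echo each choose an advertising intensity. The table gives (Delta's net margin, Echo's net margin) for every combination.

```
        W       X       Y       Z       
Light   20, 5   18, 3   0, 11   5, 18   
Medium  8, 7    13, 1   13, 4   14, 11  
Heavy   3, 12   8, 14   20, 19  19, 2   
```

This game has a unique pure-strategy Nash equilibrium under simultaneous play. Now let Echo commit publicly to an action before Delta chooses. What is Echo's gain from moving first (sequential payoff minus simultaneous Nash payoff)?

Delta best-responds to each possible Echo move:
- W: BR = Light, leader payoff 5.
- X: BR = Light, leader payoff 3.
- Y: BR = Heavy, leader payoff 19.
- Z: BR = Heavy, leader payoff 2.
Echo's induced payoffs are 5, 3, 19, 2, so Echo commits to Y. Subgame-perfect outcome: (Heavy, Y) with payoffs (20, 19).
Now find the simultaneous Nash equilibrium.
Delta's best replies: W→Light; X→Light; Y→Heavy; Z→Heavy.
Echo's best replies: Light→Z; Medium→Z; Heavy→Y.
Only (Heavy, Y) has each player best-responding; Nash payoffs (20, 19).
Echo's commitment gain: 19 − 19 = 0.

0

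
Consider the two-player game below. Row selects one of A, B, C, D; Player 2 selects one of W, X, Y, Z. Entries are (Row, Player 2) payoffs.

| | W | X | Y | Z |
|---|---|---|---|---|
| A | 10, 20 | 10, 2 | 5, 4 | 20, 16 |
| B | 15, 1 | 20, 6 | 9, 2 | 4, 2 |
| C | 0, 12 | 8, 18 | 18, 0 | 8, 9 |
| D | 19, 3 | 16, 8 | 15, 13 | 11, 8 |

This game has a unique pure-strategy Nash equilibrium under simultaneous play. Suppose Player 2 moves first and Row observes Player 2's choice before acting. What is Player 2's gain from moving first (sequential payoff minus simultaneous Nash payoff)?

Solve by backward induction (Player 2 leads).
- W: Row compares 10, 15, 0, 19 and picks D; Player 2 would get 3.
- X: Row compares 10, 20, 8, 16 and picks B; Player 2 would get 6.
- Y: Row compares 5, 9, 18, 15 and picks C; Player 2 would get 0.
- Z: Row compares 20, 4, 8, 11 and picks A; Player 2 would get 16.
Among 3, 6, 0, 16, the best is 16 at Z. Subgame-perfect outcome: (A, Z) with payoffs (20, 16).
Now find the simultaneous Nash equilibrium.
Row's best replies: W→D; X→B; Y→C; Z→A.
Player 2's best replies: A→W; B→X; C→X; D→Y.
Only (B, X) has each player best-responding; Nash payoffs (20, 6).
Player 2's commitment gain: 16 − 6 = 10.

10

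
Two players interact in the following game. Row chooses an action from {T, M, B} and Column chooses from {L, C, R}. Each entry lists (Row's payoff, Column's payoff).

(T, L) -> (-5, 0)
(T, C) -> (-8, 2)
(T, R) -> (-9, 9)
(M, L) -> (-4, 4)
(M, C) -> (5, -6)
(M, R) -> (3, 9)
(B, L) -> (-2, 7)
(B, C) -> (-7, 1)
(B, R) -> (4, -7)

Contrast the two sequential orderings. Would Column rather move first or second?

If Row leads: Column's best replies are T→R, M→R, B→L; Row's induced payoffs -9, 3, -2; outcome (M, R), payoffs (3, 9).
If Column leads: Row's best replies are L→B, C→M, R→B; Column's induced payoffs 7, -6, -7; outcome (B, L), payoffs (-2, 7).
Column gets 7 moving first and 9 moving second, so Column prefers to move second.

second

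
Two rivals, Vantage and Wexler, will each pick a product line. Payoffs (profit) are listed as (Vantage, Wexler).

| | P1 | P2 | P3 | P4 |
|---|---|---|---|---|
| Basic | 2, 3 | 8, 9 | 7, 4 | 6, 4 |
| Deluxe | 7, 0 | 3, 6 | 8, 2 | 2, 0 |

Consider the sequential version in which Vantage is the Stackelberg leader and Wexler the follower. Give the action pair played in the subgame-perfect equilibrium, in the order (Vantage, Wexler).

(Basic, P2)

Work backward from Wexler's decision.
- Basic: BR = P2, leader payoff 8.
- Deluxe: BR = P2, leader payoff 3.
Maximizing over 8, 3, Vantage chooses Basic. Subgame-perfect outcome: (Basic, P2) with payoffs (8, 9).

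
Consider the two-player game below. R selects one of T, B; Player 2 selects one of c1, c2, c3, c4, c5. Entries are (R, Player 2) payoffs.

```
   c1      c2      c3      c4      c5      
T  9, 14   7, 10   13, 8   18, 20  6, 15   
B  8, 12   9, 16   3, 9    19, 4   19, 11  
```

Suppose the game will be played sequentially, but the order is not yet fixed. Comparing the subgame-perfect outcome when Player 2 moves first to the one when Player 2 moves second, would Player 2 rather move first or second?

second

If R leads: Player 2's best replies are T→c4, B→c2; R's induced payoffs 18, 9; outcome (T, c4), payoffs (18, 20).
If Player 2 leads: R's best replies are c1→T, c2→B, c3→T, c4→B, c5→B; Player 2's induced payoffs 14, 16, 8, 4, 11; outcome (B, c2), payoffs (9, 16).
Player 2 gets 16 moving first and 20 moving second, so Player 2 prefers to move second.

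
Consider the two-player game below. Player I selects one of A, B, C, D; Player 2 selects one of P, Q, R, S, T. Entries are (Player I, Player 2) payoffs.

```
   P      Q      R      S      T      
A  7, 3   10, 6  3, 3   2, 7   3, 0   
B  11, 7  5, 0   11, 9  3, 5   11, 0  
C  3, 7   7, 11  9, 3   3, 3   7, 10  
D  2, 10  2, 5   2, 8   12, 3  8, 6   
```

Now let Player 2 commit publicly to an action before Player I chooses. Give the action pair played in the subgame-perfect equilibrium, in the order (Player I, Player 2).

(B, R)

Solve by backward induction (Player 2 leads).
- P: BR = B, leader payoff 7.
- Q: BR = A, leader payoff 6.
- R: BR = B, leader payoff 9.
- S: BR = D, leader payoff 3.
- T: BR = B, leader payoff 0.
Player 2's induced payoffs are 7, 6, 9, 3, 0, so Player 2 commits to R. Subgame-perfect outcome: (B, R) with payoffs (11, 9).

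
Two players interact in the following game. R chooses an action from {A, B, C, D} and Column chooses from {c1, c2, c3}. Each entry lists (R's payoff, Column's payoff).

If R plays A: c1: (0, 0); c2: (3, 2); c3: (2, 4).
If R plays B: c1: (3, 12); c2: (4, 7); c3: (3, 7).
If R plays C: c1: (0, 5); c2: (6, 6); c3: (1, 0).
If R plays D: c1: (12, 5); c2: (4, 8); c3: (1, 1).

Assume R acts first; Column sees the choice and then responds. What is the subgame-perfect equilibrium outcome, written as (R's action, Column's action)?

Backward induction with R moving first.
- A → Column plays c3 (best of 0, 2, 4); R gets 2.
- B → Column plays c1 (best of 12, 7, 7); R gets 3.
- C → Column plays c2 (best of 5, 6, 0); R gets 6.
- D → Column plays c2 (best of 5, 8, 1); R gets 4.
Among 2, 3, 6, 4, the best is 6 at C. Subgame-perfect outcome: (C, c2) with payoffs (6, 6).

(C, c2)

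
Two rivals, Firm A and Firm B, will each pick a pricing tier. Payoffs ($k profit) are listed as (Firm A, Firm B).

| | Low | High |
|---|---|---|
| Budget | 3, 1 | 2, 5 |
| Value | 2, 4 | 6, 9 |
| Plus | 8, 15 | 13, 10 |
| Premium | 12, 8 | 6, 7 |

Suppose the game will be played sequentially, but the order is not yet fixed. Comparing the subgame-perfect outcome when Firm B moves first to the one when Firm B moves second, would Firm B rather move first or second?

If Firm A leads: Firm B's best replies are Budget→High, Value→High, Plus→Low, Premium→Low; Firm A's induced payoffs 2, 6, 8, 12; outcome (Premium, Low), payoffs (12, 8).
If Firm B leads: Firm A's best replies are Low→Premium, High→Plus; Firm B's induced payoffs 8, 10; outcome (Plus, High), payoffs (13, 10).
Firm B gets 10 moving first and 8 moving second, so Firm B prefers to move first.

first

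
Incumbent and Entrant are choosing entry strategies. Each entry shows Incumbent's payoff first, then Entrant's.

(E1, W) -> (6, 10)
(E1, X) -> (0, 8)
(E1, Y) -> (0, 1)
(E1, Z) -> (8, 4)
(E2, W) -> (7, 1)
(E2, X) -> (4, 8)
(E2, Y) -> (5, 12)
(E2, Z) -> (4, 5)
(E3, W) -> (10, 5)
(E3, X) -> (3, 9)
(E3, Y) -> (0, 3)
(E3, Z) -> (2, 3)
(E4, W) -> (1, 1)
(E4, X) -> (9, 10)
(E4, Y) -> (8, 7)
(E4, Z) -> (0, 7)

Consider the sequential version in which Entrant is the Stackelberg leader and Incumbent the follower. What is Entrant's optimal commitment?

X

Backward induction with Entrant moving first.
- W: Incumbent compares 6, 7, 10, 1 and picks E3; Entrant would get 5.
- X: Incumbent compares 0, 4, 3, 9 and picks E4; Entrant would get 10.
- Y: Incumbent compares 0, 5, 0, 8 and picks E4; Entrant would get 7.
- Z: Incumbent compares 8, 4, 2, 0 and picks E1; Entrant would get 4.
Maximizing over 5, 10, 7, 4, Entrant chooses X. Subgame-perfect outcome: (E4, X) with payoffs (9, 10).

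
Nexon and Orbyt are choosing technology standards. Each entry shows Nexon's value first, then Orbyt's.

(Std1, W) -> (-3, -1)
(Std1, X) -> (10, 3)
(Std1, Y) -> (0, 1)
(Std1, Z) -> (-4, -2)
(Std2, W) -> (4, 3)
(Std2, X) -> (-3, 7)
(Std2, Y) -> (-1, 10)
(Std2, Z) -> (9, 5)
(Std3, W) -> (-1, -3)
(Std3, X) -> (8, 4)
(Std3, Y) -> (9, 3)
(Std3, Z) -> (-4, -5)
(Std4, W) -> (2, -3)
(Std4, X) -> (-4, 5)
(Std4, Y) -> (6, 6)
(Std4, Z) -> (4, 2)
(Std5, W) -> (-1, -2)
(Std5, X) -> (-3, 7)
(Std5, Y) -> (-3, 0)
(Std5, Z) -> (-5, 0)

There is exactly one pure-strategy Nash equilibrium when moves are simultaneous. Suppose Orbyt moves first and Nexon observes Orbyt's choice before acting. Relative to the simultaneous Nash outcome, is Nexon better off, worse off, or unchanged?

worse off

Backward induction with Orbyt moving first.
- W: BR = Std2, leader payoff 3.
- X: BR = Std1, leader payoff 3.
- Y: BR = Std3, leader payoff 3.
- Z: BR = Std2, leader payoff 5.
Among 3, 3, 3, 5, the best is 5 at Z. Subgame-perfect outcome: (Std2, Z) with payoffs (9, 5).
Under simultaneous play:
Nexon's best replies: W→Std2; X→Std1; Y→Std3; Z→Std2.
Orbyt's best replies: Std1→X; Std2→Y; Std3→X; Std4→Y; Std5→X.
The unique mutual best reply is (Std1, X), giving (10, 3).
Nexon earns 9 sequentially versus 10 at the Nash outcome: worse off.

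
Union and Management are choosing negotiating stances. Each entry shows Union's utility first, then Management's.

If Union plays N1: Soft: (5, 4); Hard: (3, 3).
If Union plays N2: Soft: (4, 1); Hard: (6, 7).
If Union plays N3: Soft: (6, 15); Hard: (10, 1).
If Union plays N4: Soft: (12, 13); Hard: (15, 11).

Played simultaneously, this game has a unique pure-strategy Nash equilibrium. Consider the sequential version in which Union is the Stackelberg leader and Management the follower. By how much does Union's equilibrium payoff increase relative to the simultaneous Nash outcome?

0

Solve by backward induction (Union leads).
- N1: BR = Soft, leader payoff 5.
- N2: BR = Hard, leader payoff 6.
- N3: BR = Soft, leader payoff 6.
- N4: BR = Soft, leader payoff 12.
Maximizing over 5, 6, 6, 12, Union chooses N4. Subgame-perfect outcome: (N4, Soft) with payoffs (12, 13).
Under simultaneous play:
Union's best replies: Soft→N4; Hard→N4.
Management's best replies: N1→Soft; N2→Hard; N3→Soft; N4→Soft.
Only (N4, Soft) has each player best-responding; Nash payoffs (12, 13).
Union's commitment gain: 12 − 12 = 0.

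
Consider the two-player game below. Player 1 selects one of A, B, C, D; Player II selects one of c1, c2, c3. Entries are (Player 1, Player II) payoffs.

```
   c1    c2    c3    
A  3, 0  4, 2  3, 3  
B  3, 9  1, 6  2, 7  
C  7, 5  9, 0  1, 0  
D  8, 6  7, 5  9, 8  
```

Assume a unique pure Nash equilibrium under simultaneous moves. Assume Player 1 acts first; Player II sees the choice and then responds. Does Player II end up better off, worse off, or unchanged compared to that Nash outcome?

Backward induction with Player 1 moving first.
- A: Player II compares 0, 2, 3 and picks c3; Player 1 would get 3.
- B: Player II compares 9, 6, 7 and picks c1; Player 1 would get 3.
- C: Player II compares 5, 0, 0 and picks c1; Player 1 would get 7.
- D: Player II compares 6, 5, 8 and picks c3; Player 1 would get 9.
Maximizing over 3, 3, 7, 9, Player 1 chooses D. Subgame-perfect outcome: (D, c3) with payoffs (9, 8).
For the simultaneous game, intersect best replies.
Player 1's best replies: c1→D; c2→C; c3→D.
Player II's best replies: A→c3; B→c1; C→c1; D→c3.
Only (D, c3) has each player best-responding; Nash payoffs (9, 8).
Player II earns 8 sequentially versus 8 at the Nash outcome: unchanged.

unchanged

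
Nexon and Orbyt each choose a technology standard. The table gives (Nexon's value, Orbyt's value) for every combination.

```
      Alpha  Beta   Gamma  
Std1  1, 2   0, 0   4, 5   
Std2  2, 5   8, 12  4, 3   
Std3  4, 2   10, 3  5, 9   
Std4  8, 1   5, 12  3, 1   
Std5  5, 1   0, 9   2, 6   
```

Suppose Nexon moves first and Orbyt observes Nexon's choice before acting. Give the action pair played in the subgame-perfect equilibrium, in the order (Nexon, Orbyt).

Backward induction with Nexon moving first.
- Std1 → Orbyt plays Gamma (best of 2, 0, 5); Nexon gets 4.
- Std2 → Orbyt plays Beta (best of 5, 12, 3); Nexon gets 8.
- Std3 → Orbyt plays Gamma (best of 2, 3, 9); Nexon gets 5.
- Std4 → Orbyt plays Beta (best of 1, 12, 1); Nexon gets 5.
- Std5 → Orbyt plays Beta (best of 1, 9, 6); Nexon gets 0.
Among 4, 8, 5, 5, 0, the best is 8 at Std2. Subgame-perfect outcome: (Std2, Beta) with payoffs (8, 12).

(Std2, Beta)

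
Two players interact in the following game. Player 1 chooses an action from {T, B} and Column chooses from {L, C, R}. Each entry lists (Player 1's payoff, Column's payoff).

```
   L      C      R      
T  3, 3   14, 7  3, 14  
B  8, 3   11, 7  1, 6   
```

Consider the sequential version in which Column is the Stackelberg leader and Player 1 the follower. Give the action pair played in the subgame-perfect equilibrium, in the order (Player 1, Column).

Player 1 best-responds to each possible Column move:
- L: BR = B, leader payoff 3.
- C: BR = T, leader payoff 7.
- R: BR = T, leader payoff 14.
Maximizing over 3, 7, 14, Column chooses R. Subgame-perfect outcome: (T, R) with payoffs (3, 14).

(T, R)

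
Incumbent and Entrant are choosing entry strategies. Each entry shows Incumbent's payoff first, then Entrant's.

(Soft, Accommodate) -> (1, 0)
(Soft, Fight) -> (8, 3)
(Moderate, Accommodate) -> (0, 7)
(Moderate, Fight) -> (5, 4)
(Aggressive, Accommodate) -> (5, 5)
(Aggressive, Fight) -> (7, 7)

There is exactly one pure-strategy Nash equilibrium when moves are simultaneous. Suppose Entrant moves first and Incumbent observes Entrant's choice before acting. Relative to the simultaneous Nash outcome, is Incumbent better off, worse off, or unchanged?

Incumbent best-responds to each possible Entrant move:
- Accommodate: Incumbent compares 1, 0, 5 and picks Aggressive; Entrant would get 5.
- Fight: Incumbent compares 8, 5, 7 and picks Soft; Entrant would get 3.
Among 5, 3, the best is 5 at Accommodate. Subgame-perfect outcome: (Aggressive, Accommodate) with payoffs (5, 5).
Now find the simultaneous Nash equilibrium.
Incumbent's best replies: Accommodate→Aggressive; Fight→Soft.
Entrant's best replies: Soft→Fight; Moderate→Accommodate; Aggressive→Fight.
The unique mutual best reply is (Soft, Fight), giving (8, 3).
Incumbent earns 5 sequentially versus 8 at the Nash outcome: worse off.

worse off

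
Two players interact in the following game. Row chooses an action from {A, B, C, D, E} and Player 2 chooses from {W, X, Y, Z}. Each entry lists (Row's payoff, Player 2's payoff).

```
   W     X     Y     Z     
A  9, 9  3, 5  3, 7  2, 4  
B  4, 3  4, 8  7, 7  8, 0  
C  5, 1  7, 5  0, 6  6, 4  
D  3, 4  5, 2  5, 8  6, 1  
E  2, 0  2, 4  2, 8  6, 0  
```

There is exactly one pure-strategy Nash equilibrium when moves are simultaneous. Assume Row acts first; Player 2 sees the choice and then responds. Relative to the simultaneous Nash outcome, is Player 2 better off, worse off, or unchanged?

Player 2 best-responds to each possible Row move:
- A → Player 2 plays W (best of 9, 5, 7, 4); Row gets 9.
- B → Player 2 plays X (best of 3, 8, 7, 0); Row gets 4.
- C → Player 2 plays Y (best of 1, 5, 6, 4); Row gets 0.
- D → Player 2 plays Y (best of 4, 2, 8, 1); Row gets 5.
- E → Player 2 plays Y (best of 0, 4, 8, 0); Row gets 2.
Row's induced payoffs are 9, 4, 0, 5, 2, so Row commits to A. Subgame-perfect outcome: (A, W) with payoffs (9, 9).
For the simultaneous game, intersect best replies.
Row's best replies: W→A; X→C; Y→B; Z→B.
Player 2's best replies: A→W; B→X; C→Y; D→Y; E→Y.
Only (A, W) has each player best-responding; Nash payoffs (9, 9).
Player 2 earns 9 sequentially versus 9 at the Nash outcome: unchanged.

unchanged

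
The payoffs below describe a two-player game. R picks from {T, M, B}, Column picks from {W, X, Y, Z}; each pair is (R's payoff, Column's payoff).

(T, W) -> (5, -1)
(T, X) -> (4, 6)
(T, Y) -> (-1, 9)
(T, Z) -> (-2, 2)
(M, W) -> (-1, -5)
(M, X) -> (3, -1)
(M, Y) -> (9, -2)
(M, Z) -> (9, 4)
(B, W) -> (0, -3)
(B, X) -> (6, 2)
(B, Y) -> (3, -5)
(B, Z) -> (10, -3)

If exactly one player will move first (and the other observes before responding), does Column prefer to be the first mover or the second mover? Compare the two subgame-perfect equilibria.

second

If R leads: Column's best replies are T→Y, M→Z, B→X; R's induced payoffs -1, 9, 6; outcome (M, Z), payoffs (9, 4).
If Column leads: R's best replies are W→T, X→B, Y→M, Z→B; Column's induced payoffs -1, 2, -2, -3; outcome (B, X), payoffs (6, 2).
Column gets 2 moving first and 4 moving second, so Column prefers to move second.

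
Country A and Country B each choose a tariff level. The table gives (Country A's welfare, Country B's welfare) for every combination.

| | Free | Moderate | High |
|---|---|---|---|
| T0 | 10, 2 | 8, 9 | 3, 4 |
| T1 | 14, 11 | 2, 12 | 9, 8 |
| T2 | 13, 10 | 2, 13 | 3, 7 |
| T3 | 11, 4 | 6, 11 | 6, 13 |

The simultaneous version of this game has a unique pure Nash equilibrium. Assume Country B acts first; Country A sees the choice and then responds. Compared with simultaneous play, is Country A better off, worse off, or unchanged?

Work backward from Country A's decision.
- Free → Country A plays T1 (best of 10, 14, 13, 11); Country B gets 11.
- Moderate → Country A plays T0 (best of 8, 2, 2, 6); Country B gets 9.
- High → Country A plays T1 (best of 3, 9, 3, 6); Country B gets 8.
Country B's induced payoffs are 11, 9, 8, so Country B commits to Free. Subgame-perfect outcome: (T1, Free) with payoffs (14, 11).
Under simultaneous play:
Country A's best replies: Free→T1; Moderate→T0; High→T1.
Country B's best replies: T0→Moderate; T1→Moderate; T2→Moderate; T3→High.
Only (T0, Moderate) has each player best-responding; Nash payoffs (8, 9).
Country A earns 14 sequentially versus 8 at the Nash outcome: better off.

better off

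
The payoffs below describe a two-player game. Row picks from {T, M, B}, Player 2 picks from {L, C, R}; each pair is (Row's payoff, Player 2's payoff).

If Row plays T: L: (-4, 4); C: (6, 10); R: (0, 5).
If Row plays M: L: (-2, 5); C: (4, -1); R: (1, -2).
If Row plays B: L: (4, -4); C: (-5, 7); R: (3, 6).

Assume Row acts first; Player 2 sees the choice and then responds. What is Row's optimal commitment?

T

Solve by backward induction (Row leads).
- T → Player 2 plays C (best of 4, 10, 5); Row gets 6.
- M → Player 2 plays L (best of 5, -1, -2); Row gets -2.
- B → Player 2 plays C (best of -4, 7, 6); Row gets -5.
Maximizing over 6, -2, -5, Row chooses T. Subgame-perfect outcome: (T, C) with payoffs (6, 10).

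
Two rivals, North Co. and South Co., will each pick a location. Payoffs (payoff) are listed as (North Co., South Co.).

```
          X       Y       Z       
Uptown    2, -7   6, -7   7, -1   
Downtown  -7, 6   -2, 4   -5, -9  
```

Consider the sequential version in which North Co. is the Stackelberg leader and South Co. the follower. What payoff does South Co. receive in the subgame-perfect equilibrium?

-1

Backward induction with North Co. moving first.
- Uptown → South Co. plays Z (best of -7, -7, -1); North Co. gets 7.
- Downtown → South Co. plays X (best of 6, 4, -9); North Co. gets -7.
Maximizing over 7, -7, North Co. chooses Uptown. Subgame-perfect outcome: (Uptown, Z) with payoffs (7, -1).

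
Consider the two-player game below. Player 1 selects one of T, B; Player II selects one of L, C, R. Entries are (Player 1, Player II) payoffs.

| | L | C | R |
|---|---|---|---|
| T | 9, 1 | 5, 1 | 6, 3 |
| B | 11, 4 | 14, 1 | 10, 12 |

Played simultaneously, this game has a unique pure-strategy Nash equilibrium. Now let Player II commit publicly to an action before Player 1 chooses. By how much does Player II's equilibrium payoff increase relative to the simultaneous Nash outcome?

0

Player 1 best-responds to each possible Player II move:
- L: BR = B, leader payoff 4.
- C: BR = B, leader payoff 1.
- R: BR = B, leader payoff 12.
Maximizing over 4, 1, 12, Player II chooses R. Subgame-perfect outcome: (B, R) with payoffs (10, 12).
For the simultaneous game, intersect best replies.
Player 1's best replies: L→B; C→B; R→B.
Player II's best replies: T→R; B→R.
Only (B, R) has each player best-responding; Nash payoffs (10, 12).
Player II's commitment gain: 12 − 12 = 0.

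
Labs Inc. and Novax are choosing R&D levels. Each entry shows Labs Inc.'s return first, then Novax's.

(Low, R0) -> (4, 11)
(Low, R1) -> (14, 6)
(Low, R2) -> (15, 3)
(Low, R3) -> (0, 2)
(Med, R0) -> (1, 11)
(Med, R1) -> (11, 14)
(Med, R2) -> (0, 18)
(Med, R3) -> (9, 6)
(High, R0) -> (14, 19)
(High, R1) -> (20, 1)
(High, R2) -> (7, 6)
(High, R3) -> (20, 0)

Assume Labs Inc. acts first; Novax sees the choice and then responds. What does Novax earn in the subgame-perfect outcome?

Backward induction with Labs Inc. moving first.
- Low → Novax plays R0 (best of 11, 6, 3, 2); Labs Inc. gets 4.
- Med → Novax plays R2 (best of 11, 14, 18, 6); Labs Inc. gets 0.
- High → Novax plays R0 (best of 19, 1, 6, 0); Labs Inc. gets 14.
Labs Inc.'s induced payoffs are 4, 0, 14, so Labs Inc. commits to High. Subgame-perfect outcome: (High, R0) with payoffs (14, 19).

19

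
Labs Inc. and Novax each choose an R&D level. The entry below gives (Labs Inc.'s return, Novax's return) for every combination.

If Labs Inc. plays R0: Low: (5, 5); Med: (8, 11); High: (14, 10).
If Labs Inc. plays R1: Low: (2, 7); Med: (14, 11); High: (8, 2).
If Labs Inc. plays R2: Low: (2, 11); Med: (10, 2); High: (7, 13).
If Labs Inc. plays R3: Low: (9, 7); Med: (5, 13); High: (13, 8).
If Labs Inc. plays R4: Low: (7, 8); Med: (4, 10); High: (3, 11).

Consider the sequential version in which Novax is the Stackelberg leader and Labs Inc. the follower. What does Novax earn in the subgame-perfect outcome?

Solve by backward induction (Novax leads).
- Low: Labs Inc. compares 5, 2, 2, 9, 7 and picks R3; Novax would get 7.
- Med: Labs Inc. compares 8, 14, 10, 5, 4 and picks R1; Novax would get 11.
- High: Labs Inc. compares 14, 8, 7, 13, 3 and picks R0; Novax would get 10.
Maximizing over 7, 11, 10, Novax chooses Med. Subgame-perfect outcome: (R1, Med) with payoffs (14, 11).

11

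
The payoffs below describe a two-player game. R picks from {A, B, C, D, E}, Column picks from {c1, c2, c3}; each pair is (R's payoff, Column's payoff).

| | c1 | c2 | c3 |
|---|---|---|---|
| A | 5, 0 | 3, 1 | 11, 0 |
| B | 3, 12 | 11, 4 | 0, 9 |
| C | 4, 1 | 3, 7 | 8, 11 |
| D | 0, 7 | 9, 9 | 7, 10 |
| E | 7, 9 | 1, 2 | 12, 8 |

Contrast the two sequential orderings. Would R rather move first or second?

first

If R leads: Column's best replies are A→c2, B→c1, C→c3, D→c3, E→c1; R's induced payoffs 3, 3, 8, 7, 7; outcome (C, c3), payoffs (8, 11).
If Column leads: R's best replies are c1→E, c2→B, c3→E; Column's induced payoffs 9, 4, 8; outcome (E, c1), payoffs (7, 9).
R gets 8 moving first and 7 moving second, so R prefers to move first.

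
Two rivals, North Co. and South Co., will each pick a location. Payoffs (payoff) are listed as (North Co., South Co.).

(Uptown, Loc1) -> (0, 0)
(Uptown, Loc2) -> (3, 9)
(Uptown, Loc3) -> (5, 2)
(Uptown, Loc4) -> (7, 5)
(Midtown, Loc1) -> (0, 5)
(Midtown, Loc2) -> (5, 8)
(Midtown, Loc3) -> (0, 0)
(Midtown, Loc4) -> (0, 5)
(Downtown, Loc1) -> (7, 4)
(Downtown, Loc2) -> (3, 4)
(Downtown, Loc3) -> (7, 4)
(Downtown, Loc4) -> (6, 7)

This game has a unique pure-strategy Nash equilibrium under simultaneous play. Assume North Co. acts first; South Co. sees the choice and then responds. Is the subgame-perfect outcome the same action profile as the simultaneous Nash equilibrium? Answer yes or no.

South Co. best-responds to each possible North Co. move:
- Uptown: BR = Loc2, leader payoff 3.
- Midtown: BR = Loc2, leader payoff 5.
- Downtown: BR = Loc4, leader payoff 6.
Maximizing over 3, 5, 6, North Co. chooses Downtown. Subgame-perfect outcome: (Downtown, Loc4) with payoffs (6, 7).
For the simultaneous game, intersect best replies.
North Co.'s best replies: Loc1→Downtown; Loc2→Midtown; Loc3→Downtown; Loc4→Uptown.
South Co.'s best replies: Uptown→Loc2; Midtown→Loc2; Downtown→Loc4.
The unique mutual best reply is (Midtown, Loc2), giving (5, 8).
Sequential outcome (Downtown, Loc4) differs from the Nash profile (Midtown, Loc2).

no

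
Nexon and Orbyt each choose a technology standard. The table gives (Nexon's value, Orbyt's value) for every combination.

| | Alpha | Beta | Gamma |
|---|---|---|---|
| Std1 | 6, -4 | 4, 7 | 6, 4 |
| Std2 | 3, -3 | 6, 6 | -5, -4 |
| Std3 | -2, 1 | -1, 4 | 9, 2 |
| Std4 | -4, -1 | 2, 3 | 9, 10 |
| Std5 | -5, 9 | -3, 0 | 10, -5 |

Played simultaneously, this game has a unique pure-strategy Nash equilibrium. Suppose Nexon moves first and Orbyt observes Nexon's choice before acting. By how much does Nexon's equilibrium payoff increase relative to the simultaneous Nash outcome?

Backward induction with Nexon moving first.
- Std1: Orbyt compares -4, 7, 4 and picks Beta; Nexon would get 4.
- Std2: Orbyt compares -3, 6, -4 and picks Beta; Nexon would get 6.
- Std3: Orbyt compares 1, 4, 2 and picks Beta; Nexon would get -1.
- Std4: Orbyt compares -1, 3, 10 and picks Gamma; Nexon would get 9.
- Std5: Orbyt compares 9, 0, -5 and picks Alpha; Nexon would get -5.
Maximizing over 4, 6, -1, 9, -5, Nexon chooses Std4. Subgame-perfect outcome: (Std4, Gamma) with payoffs (9, 10).
For the simultaneous game, intersect best replies.
Nexon's best replies: Alpha→Std1; Beta→Std2; Gamma→Std5.
Orbyt's best replies: Std1→Beta; Std2→Beta; Std3→Beta; Std4→Gamma; Std5→Alpha.
The unique mutual best reply is (Std2, Beta), giving (6, 6).
Nexon's commitment gain: 9 − 6 = 3.

3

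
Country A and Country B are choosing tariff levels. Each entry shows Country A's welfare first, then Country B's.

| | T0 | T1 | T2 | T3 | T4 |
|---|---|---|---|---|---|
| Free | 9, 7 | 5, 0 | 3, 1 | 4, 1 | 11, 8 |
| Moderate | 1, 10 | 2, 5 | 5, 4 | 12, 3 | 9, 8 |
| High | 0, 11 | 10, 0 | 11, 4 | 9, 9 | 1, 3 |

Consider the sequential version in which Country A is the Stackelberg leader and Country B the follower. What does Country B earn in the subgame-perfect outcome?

Country B best-responds to each possible Country A move:
- Free → Country B plays T4 (best of 7, 0, 1, 1, 8); Country A gets 11.
- Moderate → Country B plays T0 (best of 10, 5, 4, 3, 8); Country A gets 1.
- High → Country B plays T0 (best of 11, 0, 4, 9, 3); Country A gets 0.
Among 11, 1, 0, the best is 11 at Free. Subgame-perfect outcome: (Free, T4) with payoffs (11, 8).

8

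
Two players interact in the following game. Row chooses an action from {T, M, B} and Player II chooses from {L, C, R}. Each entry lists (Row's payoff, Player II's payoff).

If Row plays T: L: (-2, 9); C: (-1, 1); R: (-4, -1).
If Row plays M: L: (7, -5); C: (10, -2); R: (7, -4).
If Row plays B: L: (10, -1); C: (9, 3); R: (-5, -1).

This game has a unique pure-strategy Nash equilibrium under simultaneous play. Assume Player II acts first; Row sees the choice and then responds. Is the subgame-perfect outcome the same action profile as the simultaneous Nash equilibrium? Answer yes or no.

Solve by backward induction (Player II leads).
- L: Row compares -2, 7, 10 and picks B; Player II would get -1.
- C: Row compares -1, 10, 9 and picks M; Player II would get -2.
- R: Row compares -4, 7, -5 and picks M; Player II would get -4.
Player II's induced payoffs are -1, -2, -4, so Player II commits to L. Subgame-perfect outcome: (B, L) with payoffs (10, -1).
Under simultaneous play:
Row's best replies: L→B; C→M; R→M.
Player II's best replies: T→L; M→C; B→C.
Only (M, C) has each player best-responding; Nash payoffs (10, -2).
Sequential outcome (B, L) differs from the Nash profile (M, C).

no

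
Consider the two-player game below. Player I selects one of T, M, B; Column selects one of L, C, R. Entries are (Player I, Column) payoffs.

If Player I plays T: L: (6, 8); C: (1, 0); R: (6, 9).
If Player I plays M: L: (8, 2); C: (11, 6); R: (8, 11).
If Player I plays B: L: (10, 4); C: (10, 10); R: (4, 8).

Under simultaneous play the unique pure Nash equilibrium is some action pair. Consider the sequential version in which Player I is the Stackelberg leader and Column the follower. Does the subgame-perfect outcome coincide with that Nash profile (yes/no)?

no

Backward induction with Player I moving first.
- T → Column plays R (best of 8, 0, 9); Player I gets 6.
- M → Column plays R (best of 2, 6, 11); Player I gets 8.
- B → Column plays C (best of 4, 10, 8); Player I gets 10.
Player I's induced payoffs are 6, 8, 10, so Player I commits to B. Subgame-perfect outcome: (B, C) with payoffs (10, 10).
Now find the simultaneous Nash equilibrium.
Player I's best replies: L→B; C→M; R→M.
Column's best replies: T→R; M→R; B→C.
The unique mutual best reply is (M, R), giving (8, 11).
Sequential outcome (B, C) differs from the Nash profile (M, R).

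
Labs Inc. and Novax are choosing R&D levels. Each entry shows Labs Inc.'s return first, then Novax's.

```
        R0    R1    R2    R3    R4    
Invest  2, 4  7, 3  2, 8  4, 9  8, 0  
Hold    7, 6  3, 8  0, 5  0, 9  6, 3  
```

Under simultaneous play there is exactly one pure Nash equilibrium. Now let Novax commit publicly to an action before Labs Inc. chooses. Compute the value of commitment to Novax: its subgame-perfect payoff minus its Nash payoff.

Backward induction with Novax moving first.
- R0: BR = Hold, leader payoff 6.
- R1: BR = Invest, leader payoff 3.
- R2: BR = Invest, leader payoff 8.
- R3: BR = Invest, leader payoff 9.
- R4: BR = Invest, leader payoff 0.
Among 6, 3, 8, 9, 0, the best is 9 at R3. Subgame-perfect outcome: (Invest, R3) with payoffs (4, 9).
Now find the simultaneous Nash equilibrium.
Labs Inc.'s best replies: R0→Hold; R1→Invest; R2→Invest; R3→Invest; R4→Invest.
Novax's best replies: Invest→R3; Hold→R3.
The unique mutual best reply is (Invest, R3), giving (4, 9).
Novax's commitment gain: 9 − 9 = 0.

0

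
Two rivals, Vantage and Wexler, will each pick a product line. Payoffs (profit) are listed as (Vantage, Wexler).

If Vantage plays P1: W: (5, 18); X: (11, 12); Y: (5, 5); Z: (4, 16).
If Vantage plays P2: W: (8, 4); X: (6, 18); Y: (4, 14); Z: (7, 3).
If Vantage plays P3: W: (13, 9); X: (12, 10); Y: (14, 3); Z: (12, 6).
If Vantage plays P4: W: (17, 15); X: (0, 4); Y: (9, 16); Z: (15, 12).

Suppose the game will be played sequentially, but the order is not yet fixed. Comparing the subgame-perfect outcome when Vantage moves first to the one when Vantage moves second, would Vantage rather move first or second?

second

If Vantage leads: Wexler's best replies are P1→W, P2→X, P3→X, P4→Y; Vantage's induced payoffs 5, 6, 12, 9; outcome (P3, X), payoffs (12, 10).
If Wexler leads: Vantage's best replies are W→P4, X→P3, Y→P3, Z→P4; Wexler's induced payoffs 15, 10, 3, 12; outcome (P4, W), payoffs (17, 15).
Vantage gets 12 moving first and 17 moving second, so Vantage prefers to move second.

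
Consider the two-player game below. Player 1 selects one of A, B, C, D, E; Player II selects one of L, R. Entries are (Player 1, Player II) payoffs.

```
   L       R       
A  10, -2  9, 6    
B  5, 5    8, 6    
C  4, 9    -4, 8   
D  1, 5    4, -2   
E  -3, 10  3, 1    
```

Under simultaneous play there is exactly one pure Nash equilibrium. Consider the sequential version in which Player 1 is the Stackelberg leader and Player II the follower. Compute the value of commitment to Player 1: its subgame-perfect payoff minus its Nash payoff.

Work backward from Player II's decision.
- A: Player II compares -2, 6 and picks R; Player 1 would get 9.
- B: Player II compares 5, 6 and picks R; Player 1 would get 8.
- C: Player II compares 9, 8 and picks L; Player 1 would get 4.
- D: Player II compares 5, -2 and picks L; Player 1 would get 1.
- E: Player II compares 10, 1 and picks L; Player 1 would get -3.
Among 9, 8, 4, 1, -3, the best is 9 at A. Subgame-perfect outcome: (A, R) with payoffs (9, 6).
Now find the simultaneous Nash equilibrium.
Player 1's best replies: L→A; R→A.
Player II's best replies: A→R; B→R; C→L; D→L; E→L.
The unique mutual best reply is (A, R), giving (9, 6).
Player 1's commitment gain: 9 − 9 = 0.

0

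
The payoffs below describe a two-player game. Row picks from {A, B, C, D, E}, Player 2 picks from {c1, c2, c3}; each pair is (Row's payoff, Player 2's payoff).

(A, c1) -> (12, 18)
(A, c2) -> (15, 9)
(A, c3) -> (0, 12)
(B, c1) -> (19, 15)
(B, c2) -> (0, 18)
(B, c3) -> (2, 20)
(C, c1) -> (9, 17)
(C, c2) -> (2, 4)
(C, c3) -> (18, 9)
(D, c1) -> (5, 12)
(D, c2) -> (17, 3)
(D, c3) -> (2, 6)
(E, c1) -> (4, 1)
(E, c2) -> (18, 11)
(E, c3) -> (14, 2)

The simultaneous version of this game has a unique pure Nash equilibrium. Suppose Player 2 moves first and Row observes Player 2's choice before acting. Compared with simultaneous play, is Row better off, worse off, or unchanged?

Solve by backward induction (Player 2 leads).
- c1: BR = B, leader payoff 15.
- c2: BR = E, leader payoff 11.
- c3: BR = C, leader payoff 9.
Player 2's induced payoffs are 15, 11, 9, so Player 2 commits to c1. Subgame-perfect outcome: (B, c1) with payoffs (19, 15).
Now find the simultaneous Nash equilibrium.
Row's best replies: c1→B; c2→E; c3→C.
Player 2's best replies: A→c1; B→c3; C→c1; D→c1; E→c2.
Only (E, c2) has each player best-responding; Nash payoffs (18, 11).
Row earns 19 sequentially versus 18 at the Nash outcome: better off.

better off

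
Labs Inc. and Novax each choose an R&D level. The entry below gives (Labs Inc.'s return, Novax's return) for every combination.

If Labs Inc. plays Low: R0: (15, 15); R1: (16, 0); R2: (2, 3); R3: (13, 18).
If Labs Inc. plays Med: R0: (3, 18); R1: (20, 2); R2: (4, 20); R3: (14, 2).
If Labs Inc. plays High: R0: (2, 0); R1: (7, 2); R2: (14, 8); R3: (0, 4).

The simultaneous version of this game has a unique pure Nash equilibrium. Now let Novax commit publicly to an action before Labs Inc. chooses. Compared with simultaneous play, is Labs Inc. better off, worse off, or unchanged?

better off

Solve by backward induction (Novax leads).
- R0: Labs Inc. compares 15, 3, 2 and picks Low; Novax would get 15.
- R1: Labs Inc. compares 16, 20, 7 and picks Med; Novax would get 2.
- R2: Labs Inc. compares 2, 4, 14 and picks High; Novax would get 8.
- R3: Labs Inc. compares 13, 14, 0 and picks Med; Novax would get 2.
Among 15, 2, 8, 2, the best is 15 at R0. Subgame-perfect outcome: (Low, R0) with payoffs (15, 15).
Under simultaneous play:
Labs Inc.'s best replies: R0→Low; R1→Med; R2→High; R3→Med.
Novax's best replies: Low→R3; Med→R2; High→R2.
Only (High, R2) has each player best-responding; Nash payoffs (14, 8).
Labs Inc. earns 15 sequentially versus 14 at the Nash outcome: better off.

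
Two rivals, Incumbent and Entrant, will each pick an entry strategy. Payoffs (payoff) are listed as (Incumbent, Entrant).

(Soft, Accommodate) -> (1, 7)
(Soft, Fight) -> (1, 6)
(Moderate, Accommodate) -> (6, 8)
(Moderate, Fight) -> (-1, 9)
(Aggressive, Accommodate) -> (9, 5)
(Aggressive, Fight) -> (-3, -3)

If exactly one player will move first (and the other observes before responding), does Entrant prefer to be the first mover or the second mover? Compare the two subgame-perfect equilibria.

If Incumbent leads: Entrant's best replies are Soft→Accommodate, Moderate→Fight, Aggressive→Accommodate; Incumbent's induced payoffs 1, -1, 9; outcome (Aggressive, Accommodate), payoffs (9, 5).
If Entrant leads: Incumbent's best replies are Accommodate→Aggressive, Fight→Soft; Entrant's induced payoffs 5, 6; outcome (Soft, Fight), payoffs (1, 6).
Entrant gets 6 moving first and 5 moving second, so Entrant prefers to move first.

first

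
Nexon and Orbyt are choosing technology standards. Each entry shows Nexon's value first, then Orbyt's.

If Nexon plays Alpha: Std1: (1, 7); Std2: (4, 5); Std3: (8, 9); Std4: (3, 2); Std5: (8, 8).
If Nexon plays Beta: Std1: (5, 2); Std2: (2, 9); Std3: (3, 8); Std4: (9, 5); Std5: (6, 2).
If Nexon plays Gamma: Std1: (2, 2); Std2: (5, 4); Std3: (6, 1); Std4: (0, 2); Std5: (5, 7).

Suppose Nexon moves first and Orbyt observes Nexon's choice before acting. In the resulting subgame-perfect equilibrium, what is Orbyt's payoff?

9

Work backward from Orbyt's decision.
- Alpha: Orbyt compares 7, 5, 9, 2, 8 and picks Std3; Nexon would get 8.
- Beta: Orbyt compares 2, 9, 8, 5, 2 and picks Std2; Nexon would get 2.
- Gamma: Orbyt compares 2, 4, 1, 2, 7 and picks Std5; Nexon would get 5.
Maximizing over 8, 2, 5, Nexon chooses Alpha. Subgame-perfect outcome: (Alpha, Std3) with payoffs (8, 9).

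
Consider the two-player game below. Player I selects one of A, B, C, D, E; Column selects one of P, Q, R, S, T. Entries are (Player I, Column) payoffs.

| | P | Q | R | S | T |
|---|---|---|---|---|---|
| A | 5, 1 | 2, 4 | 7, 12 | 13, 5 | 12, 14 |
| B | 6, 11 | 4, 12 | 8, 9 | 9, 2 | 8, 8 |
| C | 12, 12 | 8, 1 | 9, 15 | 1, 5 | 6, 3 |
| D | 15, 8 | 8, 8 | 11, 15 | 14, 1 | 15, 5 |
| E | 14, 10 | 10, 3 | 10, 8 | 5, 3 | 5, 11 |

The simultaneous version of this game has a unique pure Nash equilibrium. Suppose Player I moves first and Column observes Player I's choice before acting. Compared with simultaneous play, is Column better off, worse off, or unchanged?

Work backward from Column's decision.
- A → Column plays T (best of 1, 4, 12, 5, 14); Player I gets 12.
- B → Column plays Q (best of 11, 12, 9, 2, 8); Player I gets 4.
- C → Column plays R (best of 12, 1, 15, 5, 3); Player I gets 9.
- D → Column plays R (best of 8, 8, 15, 1, 5); Player I gets 11.
- E → Column plays T (best of 10, 3, 8, 3, 11); Player I gets 5.
Player I's induced payoffs are 12, 4, 9, 11, 5, so Player I commits to A. Subgame-perfect outcome: (A, T) with payoffs (12, 14).
Now find the simultaneous Nash equilibrium.
Player I's best replies: P→D; Q→E; R→D; S→D; T→D.
Column's best replies: A→T; B→Q; C→R; D→R; E→T.
Only (D, R) has each player best-responding; Nash payoffs (11, 15).
Column earns 14 sequentially versus 15 at the Nash outcome: worse off.

worse off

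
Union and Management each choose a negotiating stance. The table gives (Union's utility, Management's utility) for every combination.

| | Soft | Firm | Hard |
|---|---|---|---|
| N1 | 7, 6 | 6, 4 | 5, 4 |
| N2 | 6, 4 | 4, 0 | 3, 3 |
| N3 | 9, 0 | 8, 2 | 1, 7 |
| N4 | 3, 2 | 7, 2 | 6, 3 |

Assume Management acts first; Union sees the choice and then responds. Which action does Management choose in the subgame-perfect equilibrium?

Solve by backward induction (Management leads).
- Soft: BR = N3, leader payoff 0.
- Firm: BR = N3, leader payoff 2.
- Hard: BR = N4, leader payoff 3.
Maximizing over 0, 2, 3, Management chooses Hard. Subgame-perfect outcome: (N4, Hard) with payoffs (6, 3).

Hard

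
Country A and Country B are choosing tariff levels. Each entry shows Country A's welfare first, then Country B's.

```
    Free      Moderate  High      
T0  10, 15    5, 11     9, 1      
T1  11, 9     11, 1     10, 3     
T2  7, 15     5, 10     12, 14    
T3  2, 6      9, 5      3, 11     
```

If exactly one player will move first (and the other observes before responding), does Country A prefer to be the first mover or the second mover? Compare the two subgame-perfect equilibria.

second

If Country A leads: Country B's best replies are T0→Free, T1→Free, T2→Free, T3→High; Country A's induced payoffs 10, 11, 7, 3; outcome (T1, Free), payoffs (11, 9).
If Country B leads: Country A's best replies are Free→T1, Moderate→T1, High→T2; Country B's induced payoffs 9, 1, 14; outcome (T2, High), payoffs (12, 14).
Country A gets 11 moving first and 12 moving second, so Country A prefers to move second.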